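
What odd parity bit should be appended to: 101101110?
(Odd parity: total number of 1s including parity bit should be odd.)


Number of 1s in data: 6
Parity bit: 1

1


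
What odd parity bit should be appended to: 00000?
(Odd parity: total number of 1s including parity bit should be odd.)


Number of 1s in data: 0
Parity bit: 1

1


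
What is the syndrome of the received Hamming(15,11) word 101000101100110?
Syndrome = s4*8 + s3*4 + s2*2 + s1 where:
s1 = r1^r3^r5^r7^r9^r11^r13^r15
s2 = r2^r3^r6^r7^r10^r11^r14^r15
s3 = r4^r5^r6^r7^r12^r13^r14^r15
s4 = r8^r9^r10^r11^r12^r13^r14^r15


s1=1, s2=0, s3=1, s4=0

Syndrome = 5 (error at position 5)


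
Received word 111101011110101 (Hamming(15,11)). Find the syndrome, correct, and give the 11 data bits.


Syndrome = 0: no error detected

Data: 10101110101 (no errors)


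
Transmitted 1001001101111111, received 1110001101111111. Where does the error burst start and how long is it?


XOR: 0111000000000000

Burst at position 1, length 3


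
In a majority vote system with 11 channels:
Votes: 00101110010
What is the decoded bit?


Ones: 5 out of 11
Threshold: 6

0 (5/11 voted 1)


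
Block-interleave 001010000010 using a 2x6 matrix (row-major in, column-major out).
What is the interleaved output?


Matrix:
  001010
  000010
Read columns: 000010001100

000010001100


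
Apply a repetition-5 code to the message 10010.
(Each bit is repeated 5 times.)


Each bit -> 5 copies

1111100000000001111100000


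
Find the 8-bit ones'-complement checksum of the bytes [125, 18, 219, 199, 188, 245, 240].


Sum = 1234 mod 256 = 210
Complement = 45

45


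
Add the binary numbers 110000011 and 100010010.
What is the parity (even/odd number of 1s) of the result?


110000011 = 387
100010010 = 274
Sum = 661 = 1010010101
1s count = 5

odd parity (5 ones in 1010010101)


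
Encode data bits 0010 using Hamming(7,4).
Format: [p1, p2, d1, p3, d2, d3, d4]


Parity bits: p1=0, p2=1, p3=1

0101010


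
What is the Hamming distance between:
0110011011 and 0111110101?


XOR: 0001101110
Count of 1s: 5

5


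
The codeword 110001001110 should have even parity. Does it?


Number of 1s: 6

Yes, parity is correct (6 ones)


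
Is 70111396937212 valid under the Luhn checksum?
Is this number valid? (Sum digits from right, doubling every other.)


Luhn sum = 51
51 mod 10 = 1

Invalid (Luhn sum mod 10 = 1)


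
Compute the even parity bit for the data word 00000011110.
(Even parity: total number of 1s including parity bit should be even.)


Number of 1s in data: 4
Parity bit: 0

0


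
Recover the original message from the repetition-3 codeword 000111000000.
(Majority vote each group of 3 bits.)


Groups: 000, 111, 000, 000
Majority votes: 0100

0100


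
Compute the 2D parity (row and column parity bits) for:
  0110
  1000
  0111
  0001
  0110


Row parities: 01110
Column parities: 1110

Row P: 01110, Col P: 1110, Corner: 1


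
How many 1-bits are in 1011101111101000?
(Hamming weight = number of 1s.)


Counting 1s in 1011101111101000

10


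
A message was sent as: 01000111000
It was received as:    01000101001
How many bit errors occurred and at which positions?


XOR: 00000010001

2 error(s) at position(s): 6, 10


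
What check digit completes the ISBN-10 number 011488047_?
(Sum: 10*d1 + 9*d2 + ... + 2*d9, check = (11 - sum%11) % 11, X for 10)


Weighted sum: 159
159 mod 11 = 5

Check digit: 6


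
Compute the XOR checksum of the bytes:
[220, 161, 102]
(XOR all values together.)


XOR chain: 220 ^ 161 ^ 102 = 27

27


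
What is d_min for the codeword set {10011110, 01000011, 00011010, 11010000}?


Comparing all pairs, minimum distance: 2
Can detect 1 errors, correct 0 errors

2


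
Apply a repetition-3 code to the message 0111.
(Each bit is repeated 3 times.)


Each bit -> 3 copies

000111111111


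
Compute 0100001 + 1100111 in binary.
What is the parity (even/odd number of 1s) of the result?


0100001 = 33
1100111 = 103
Sum = 136 = 10001000
1s count = 2

even parity (2 ones in 10001000)


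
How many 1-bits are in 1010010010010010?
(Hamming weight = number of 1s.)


Counting 1s in 1010010010010010

6


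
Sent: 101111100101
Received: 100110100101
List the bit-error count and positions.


XOR: 001001000000

2 error(s) at position(s): 2, 5


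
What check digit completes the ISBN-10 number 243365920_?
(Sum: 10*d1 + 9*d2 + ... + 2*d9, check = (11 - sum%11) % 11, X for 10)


Weighted sum: 204
204 mod 11 = 6

Check digit: 5


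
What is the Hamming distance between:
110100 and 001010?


XOR: 111110
Count of 1s: 5

5


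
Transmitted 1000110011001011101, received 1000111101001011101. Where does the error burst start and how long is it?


XOR: 0000001110000000000

Burst at position 6, length 3


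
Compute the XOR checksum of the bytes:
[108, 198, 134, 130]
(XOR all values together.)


XOR chain: 108 ^ 198 ^ 134 ^ 130 = 174

174


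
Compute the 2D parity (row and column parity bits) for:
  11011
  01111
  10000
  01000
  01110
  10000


Row parities: 001111
Column parities: 10010

Row P: 001111, Col P: 10010, Corner: 0


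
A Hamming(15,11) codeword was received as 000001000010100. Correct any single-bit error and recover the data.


Syndrome = 0: no error detected

Data: 00100010100 (no errors)


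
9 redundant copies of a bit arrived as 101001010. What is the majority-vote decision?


Ones: 4 out of 9
Threshold: 5

0 (4/9 voted 1)


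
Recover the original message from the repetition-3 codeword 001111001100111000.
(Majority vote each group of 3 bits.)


Groups: 001, 111, 001, 100, 111, 000
Majority votes: 010010

010010


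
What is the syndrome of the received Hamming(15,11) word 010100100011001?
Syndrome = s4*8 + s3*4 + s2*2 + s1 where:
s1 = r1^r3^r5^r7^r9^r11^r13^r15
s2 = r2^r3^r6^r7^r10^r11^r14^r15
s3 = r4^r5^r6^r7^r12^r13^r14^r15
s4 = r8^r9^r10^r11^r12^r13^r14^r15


s1=1, s2=0, s3=0, s4=1

Syndrome = 9 (error at position 9)


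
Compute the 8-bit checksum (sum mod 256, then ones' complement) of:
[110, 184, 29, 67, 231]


Sum = 621 mod 256 = 109
Complement = 146

146


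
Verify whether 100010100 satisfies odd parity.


Number of 1s: 3

Yes, parity is correct (3 ones)


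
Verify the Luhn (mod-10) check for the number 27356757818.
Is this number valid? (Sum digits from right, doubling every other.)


Luhn sum = 50
50 mod 10 = 0

Valid (Luhn sum mod 10 = 0)


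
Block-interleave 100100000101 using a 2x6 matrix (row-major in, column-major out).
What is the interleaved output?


Matrix:
  100100
  000101
Read columns: 100000110001

100000110001


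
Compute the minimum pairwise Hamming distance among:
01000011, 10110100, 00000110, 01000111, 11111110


Comparing all pairs, minimum distance: 1
Can detect 0 errors, correct 0 errors

1


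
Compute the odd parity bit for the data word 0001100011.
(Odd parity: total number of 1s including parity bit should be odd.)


Number of 1s in data: 4
Parity bit: 1

1


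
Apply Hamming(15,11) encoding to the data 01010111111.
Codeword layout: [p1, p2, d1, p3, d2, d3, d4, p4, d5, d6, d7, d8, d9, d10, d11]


Parity bits: p1=1, p2=1, p3=0, p4=0

110010100111111


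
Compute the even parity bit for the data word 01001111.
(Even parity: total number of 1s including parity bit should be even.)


Number of 1s in data: 5
Parity bit: 1

1


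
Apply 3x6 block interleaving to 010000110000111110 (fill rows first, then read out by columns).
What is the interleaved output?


Matrix:
  010000
  110000
  111110
Read columns: 011111001001001000

011111001001001000


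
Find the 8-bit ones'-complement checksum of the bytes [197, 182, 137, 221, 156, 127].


Sum = 1020 mod 256 = 252
Complement = 3

3


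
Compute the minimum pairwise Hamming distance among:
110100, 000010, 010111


Comparing all pairs, minimum distance: 3
Can detect 2 errors, correct 1 errors

3


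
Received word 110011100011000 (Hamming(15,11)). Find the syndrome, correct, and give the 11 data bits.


Syndrome = 0: no error detected

Data: 01110011000 (no errors)


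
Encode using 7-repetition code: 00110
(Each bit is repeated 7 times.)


Each bit -> 7 copies

00000000000000111111111111110000000


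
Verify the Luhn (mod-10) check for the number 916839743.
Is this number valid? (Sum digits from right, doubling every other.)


Luhn sum = 54
54 mod 10 = 4

Invalid (Luhn sum mod 10 = 4)


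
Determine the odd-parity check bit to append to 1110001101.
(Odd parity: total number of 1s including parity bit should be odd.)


Number of 1s in data: 6
Parity bit: 1

1


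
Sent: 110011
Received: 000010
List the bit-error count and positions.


XOR: 110001

3 error(s) at position(s): 0, 1, 5


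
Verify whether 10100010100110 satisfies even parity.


Number of 1s: 6

Yes, parity is correct (6 ones)


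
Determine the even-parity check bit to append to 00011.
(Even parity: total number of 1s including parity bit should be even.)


Number of 1s in data: 2
Parity bit: 0

0


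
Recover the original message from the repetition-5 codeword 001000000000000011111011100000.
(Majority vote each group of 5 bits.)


Groups: 00100, 00000, 00000, 01111, 10111, 00000
Majority votes: 000110

000110


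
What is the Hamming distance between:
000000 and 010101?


XOR: 010101
Count of 1s: 3

3


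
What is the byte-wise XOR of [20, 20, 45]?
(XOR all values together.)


XOR chain: 20 ^ 20 ^ 45 = 45

45


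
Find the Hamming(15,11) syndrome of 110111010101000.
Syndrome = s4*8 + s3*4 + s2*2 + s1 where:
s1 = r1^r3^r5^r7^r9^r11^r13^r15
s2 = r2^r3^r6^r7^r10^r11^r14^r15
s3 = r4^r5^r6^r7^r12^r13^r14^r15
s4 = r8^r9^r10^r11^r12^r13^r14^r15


s1=0, s2=1, s3=0, s4=1

Syndrome = 10 (error at position 10)


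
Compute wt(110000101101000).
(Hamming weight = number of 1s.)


Counting 1s in 110000101101000

6


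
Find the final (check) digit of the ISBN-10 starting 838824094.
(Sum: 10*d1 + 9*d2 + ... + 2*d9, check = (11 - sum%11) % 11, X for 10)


Weighted sum: 294
294 mod 11 = 8

Check digit: 3


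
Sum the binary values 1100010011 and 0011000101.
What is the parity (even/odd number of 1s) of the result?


1100010011 = 787
0011000101 = 197
Sum = 984 = 1111011000
1s count = 6

even parity (6 ones in 1111011000)


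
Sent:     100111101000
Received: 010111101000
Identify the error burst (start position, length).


XOR: 110000000000

Burst at position 0, length 2


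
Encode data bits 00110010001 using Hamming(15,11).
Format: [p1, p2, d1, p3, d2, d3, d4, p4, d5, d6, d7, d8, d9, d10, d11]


Parity bits: p1=1, p2=0, p3=1, p4=0

100101100010001


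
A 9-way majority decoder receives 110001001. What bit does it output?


Ones: 4 out of 9
Threshold: 5

0 (4/9 voted 1)


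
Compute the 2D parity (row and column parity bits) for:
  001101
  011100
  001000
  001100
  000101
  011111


Row parities: 111001
Column parities: 001111

Row P: 111001, Col P: 001111, Corner: 0


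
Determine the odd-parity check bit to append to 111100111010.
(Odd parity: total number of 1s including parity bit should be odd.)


Number of 1s in data: 8
Parity bit: 1

1


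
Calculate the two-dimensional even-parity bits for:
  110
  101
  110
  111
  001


Row parities: 00011
Column parities: 011

Row P: 00011, Col P: 011, Corner: 0


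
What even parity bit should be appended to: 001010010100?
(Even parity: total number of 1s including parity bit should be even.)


Number of 1s in data: 4
Parity bit: 0

0


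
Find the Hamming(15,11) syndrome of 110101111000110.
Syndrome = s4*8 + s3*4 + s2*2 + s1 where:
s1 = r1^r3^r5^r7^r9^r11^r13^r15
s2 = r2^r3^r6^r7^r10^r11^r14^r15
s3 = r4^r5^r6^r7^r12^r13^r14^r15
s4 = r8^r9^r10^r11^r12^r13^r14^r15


s1=0, s2=0, s3=1, s4=0

Syndrome = 4 (error at position 4)


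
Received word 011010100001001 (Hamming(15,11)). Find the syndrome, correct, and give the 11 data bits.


Syndrome = 0: no error detected

Data: 11010001001 (no errors)


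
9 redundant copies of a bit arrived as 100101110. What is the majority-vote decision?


Ones: 5 out of 9
Threshold: 5

1 (5/9 voted 1)


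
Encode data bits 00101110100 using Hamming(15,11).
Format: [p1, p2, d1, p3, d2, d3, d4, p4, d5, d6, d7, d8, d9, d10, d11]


Parity bits: p1=1, p2=1, p3=0, p4=0

110001001110100


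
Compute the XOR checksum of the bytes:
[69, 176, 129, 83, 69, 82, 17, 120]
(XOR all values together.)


XOR chain: 69 ^ 176 ^ 129 ^ 83 ^ 69 ^ 82 ^ 17 ^ 120 = 89

89


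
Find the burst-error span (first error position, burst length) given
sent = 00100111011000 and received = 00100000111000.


XOR: 00000111100000

Burst at position 5, length 4


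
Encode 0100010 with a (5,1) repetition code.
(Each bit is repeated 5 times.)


Each bit -> 5 copies

00000111110000000000000001111100000


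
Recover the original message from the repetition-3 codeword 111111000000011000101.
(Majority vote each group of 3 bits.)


Groups: 111, 111, 000, 000, 011, 000, 101
Majority votes: 1100101

1100101


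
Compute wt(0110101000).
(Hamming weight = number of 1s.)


Counting 1s in 0110101000

4


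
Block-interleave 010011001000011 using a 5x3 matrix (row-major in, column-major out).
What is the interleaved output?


Matrix:
  010
  011
  001
  000
  011
Read columns: 000001100101101

000001100101101


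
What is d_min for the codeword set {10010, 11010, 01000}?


Comparing all pairs, minimum distance: 1
Can detect 0 errors, correct 0 errors

1


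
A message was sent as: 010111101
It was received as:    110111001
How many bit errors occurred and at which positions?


XOR: 100000100

2 error(s) at position(s): 0, 6


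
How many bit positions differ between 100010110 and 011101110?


XOR: 111111000
Count of 1s: 6

6


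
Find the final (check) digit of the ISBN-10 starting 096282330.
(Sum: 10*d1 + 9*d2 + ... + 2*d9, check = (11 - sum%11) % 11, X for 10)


Weighted sum: 222
222 mod 11 = 2

Check digit: 9


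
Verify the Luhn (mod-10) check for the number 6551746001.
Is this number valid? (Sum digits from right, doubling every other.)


Luhn sum = 23
23 mod 10 = 3

Invalid (Luhn sum mod 10 = 3)


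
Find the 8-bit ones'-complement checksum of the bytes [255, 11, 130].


Sum = 396 mod 256 = 140
Complement = 115

115


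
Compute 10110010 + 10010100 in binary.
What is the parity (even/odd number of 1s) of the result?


10110010 = 178
10010100 = 148
Sum = 326 = 101000110
1s count = 4

even parity (4 ones in 101000110)


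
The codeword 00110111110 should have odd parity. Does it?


Number of 1s: 7

Yes, parity is correct (7 ones)


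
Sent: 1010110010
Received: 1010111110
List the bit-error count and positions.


XOR: 0000001100

2 error(s) at position(s): 6, 7


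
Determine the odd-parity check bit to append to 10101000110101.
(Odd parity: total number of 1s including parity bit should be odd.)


Number of 1s in data: 7
Parity bit: 0

0


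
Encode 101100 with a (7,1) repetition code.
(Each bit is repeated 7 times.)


Each bit -> 7 copies

111111100000001111111111111100000000000000


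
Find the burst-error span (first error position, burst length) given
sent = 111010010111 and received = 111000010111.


XOR: 000010000000

Burst at position 4, length 1


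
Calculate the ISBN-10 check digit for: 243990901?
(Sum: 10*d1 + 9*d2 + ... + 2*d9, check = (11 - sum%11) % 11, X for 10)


Weighted sum: 235
235 mod 11 = 4

Check digit: 7


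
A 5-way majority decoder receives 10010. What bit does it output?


Ones: 2 out of 5
Threshold: 3

0 (2/5 voted 1)


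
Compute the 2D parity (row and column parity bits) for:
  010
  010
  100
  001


Row parities: 1111
Column parities: 101

Row P: 1111, Col P: 101, Corner: 0


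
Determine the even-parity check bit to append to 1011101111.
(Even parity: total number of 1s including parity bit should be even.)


Number of 1s in data: 8
Parity bit: 0

0


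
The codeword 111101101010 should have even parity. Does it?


Number of 1s: 8

Yes, parity is correct (8 ones)


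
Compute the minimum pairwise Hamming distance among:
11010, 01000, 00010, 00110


Comparing all pairs, minimum distance: 1
Can detect 0 errors, correct 0 errors

1


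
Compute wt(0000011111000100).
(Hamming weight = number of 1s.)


Counting 1s in 0000011111000100

6


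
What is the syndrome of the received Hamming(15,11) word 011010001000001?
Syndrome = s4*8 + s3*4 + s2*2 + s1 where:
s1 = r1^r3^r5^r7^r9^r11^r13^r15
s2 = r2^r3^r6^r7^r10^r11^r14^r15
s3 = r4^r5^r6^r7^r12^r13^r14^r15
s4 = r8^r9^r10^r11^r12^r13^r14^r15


s1=0, s2=1, s3=0, s4=0

Syndrome = 2 (error at position 2)


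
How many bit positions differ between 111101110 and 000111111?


XOR: 111010001
Count of 1s: 5

5


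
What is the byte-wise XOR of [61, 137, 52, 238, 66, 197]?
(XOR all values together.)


XOR chain: 61 ^ 137 ^ 52 ^ 238 ^ 66 ^ 197 = 233

233


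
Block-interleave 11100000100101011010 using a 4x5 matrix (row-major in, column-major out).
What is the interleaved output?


Matrix:
  11100
  00010
  01010
  11010
Read columns: 10011011100001110000

10011011100001110000


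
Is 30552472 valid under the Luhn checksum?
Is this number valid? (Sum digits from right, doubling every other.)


Luhn sum = 27
27 mod 10 = 7

Invalid (Luhn sum mod 10 = 7)


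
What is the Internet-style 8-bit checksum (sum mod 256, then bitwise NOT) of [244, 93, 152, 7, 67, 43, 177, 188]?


Sum = 971 mod 256 = 203
Complement = 52

52


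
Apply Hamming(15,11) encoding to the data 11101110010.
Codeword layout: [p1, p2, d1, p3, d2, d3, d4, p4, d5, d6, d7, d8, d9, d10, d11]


Parity bits: p1=0, p2=1, p3=1, p4=0

011111001110010


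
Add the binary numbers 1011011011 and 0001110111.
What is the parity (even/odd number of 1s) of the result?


1011011011 = 731
0001110111 = 119
Sum = 850 = 1101010010
1s count = 5

odd parity (5 ones in 1101010010)


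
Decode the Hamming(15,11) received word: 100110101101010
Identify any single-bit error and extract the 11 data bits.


Syndrome = 6: error at position 6

Data: 01111101010 (corrected bit 6)


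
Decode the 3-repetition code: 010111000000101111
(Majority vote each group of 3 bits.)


Groups: 010, 111, 000, 000, 101, 111
Majority votes: 010011

010011


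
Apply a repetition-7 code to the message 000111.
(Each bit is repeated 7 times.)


Each bit -> 7 copies

000000000000000000000111111111111111111111


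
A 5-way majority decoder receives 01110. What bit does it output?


Ones: 3 out of 5
Threshold: 3

1 (3/5 voted 1)


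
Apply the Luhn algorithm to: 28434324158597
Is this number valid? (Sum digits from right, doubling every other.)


Luhn sum = 77
77 mod 10 = 7

Invalid (Luhn sum mod 10 = 7)


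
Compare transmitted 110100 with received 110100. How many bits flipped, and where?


XOR: 000000

0 errors (received matches sent)


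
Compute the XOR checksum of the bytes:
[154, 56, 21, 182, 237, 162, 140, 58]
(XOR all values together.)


XOR chain: 154 ^ 56 ^ 21 ^ 182 ^ 237 ^ 162 ^ 140 ^ 58 = 248

248


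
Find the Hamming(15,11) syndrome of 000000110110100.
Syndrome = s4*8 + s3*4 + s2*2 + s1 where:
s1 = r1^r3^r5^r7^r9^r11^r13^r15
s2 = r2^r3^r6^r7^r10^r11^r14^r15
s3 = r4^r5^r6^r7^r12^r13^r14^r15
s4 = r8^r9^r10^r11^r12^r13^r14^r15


s1=1, s2=1, s3=0, s4=0

Syndrome = 3 (error at position 3)


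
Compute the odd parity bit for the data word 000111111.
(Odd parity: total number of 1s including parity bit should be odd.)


Number of 1s in data: 6
Parity bit: 1

1


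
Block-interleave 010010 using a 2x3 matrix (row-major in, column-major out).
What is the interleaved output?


Matrix:
  010
  010
Read columns: 001100

001100


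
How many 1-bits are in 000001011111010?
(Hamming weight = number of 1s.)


Counting 1s in 000001011111010

7


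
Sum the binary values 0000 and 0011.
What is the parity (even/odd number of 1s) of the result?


0000 = 0
0011 = 3
Sum = 3 = 11
1s count = 2

even parity (2 ones in 11)


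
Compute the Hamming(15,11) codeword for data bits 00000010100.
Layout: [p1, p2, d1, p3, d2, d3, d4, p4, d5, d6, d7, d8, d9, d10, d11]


Parity bits: p1=0, p2=1, p3=1, p4=0

010100000010100


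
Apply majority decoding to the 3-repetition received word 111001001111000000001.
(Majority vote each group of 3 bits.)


Groups: 111, 001, 001, 111, 000, 000, 001
Majority votes: 1001000

1001000


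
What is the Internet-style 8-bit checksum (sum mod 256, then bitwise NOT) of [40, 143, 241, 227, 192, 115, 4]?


Sum = 962 mod 256 = 194
Complement = 61

61


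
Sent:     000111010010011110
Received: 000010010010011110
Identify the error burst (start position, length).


XOR: 000101000000000000

Burst at position 3, length 3


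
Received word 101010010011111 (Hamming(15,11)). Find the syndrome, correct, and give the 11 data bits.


Syndrome = 4: error at position 4

Data: 11000011111 (corrected bit 4)


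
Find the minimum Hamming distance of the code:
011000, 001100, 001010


Comparing all pairs, minimum distance: 2
Can detect 1 errors, correct 0 errors

2


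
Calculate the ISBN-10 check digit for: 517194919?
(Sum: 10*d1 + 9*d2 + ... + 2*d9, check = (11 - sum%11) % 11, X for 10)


Weighted sum: 253
253 mod 11 = 0

Check digit: 0


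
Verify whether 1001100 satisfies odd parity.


Number of 1s: 3

Yes, parity is correct (3 ones)


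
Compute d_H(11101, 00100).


XOR: 11001
Count of 1s: 3

3


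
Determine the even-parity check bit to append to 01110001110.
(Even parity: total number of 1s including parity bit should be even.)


Number of 1s in data: 6
Parity bit: 0

0


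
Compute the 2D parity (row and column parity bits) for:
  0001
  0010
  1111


Row parities: 110
Column parities: 1100

Row P: 110, Col P: 1100, Corner: 0


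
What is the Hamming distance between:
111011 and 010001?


XOR: 101010
Count of 1s: 3

3


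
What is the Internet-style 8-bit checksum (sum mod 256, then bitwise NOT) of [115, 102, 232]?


Sum = 449 mod 256 = 193
Complement = 62

62


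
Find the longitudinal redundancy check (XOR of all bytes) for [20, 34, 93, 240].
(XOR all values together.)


XOR chain: 20 ^ 34 ^ 93 ^ 240 = 155

155


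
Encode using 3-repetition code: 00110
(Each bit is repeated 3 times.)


Each bit -> 3 copies

000000111111000


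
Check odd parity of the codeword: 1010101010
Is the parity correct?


Number of 1s: 5

Yes, parity is correct (5 ones)


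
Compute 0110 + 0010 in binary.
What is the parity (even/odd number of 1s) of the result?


0110 = 6
0010 = 2
Sum = 8 = 1000
1s count = 1

odd parity (1 ones in 1000)


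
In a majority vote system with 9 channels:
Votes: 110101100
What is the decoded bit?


Ones: 5 out of 9
Threshold: 5

1 (5/9 voted 1)


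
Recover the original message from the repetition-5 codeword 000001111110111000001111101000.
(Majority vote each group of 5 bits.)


Groups: 00000, 11111, 10111, 00000, 11111, 01000
Majority votes: 011010

011010


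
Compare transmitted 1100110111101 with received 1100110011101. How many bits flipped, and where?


XOR: 0000000100000

1 error(s) at position(s): 7


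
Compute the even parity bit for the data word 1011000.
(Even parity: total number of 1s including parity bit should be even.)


Number of 1s in data: 3
Parity bit: 1

1


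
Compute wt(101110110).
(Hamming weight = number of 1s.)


Counting 1s in 101110110

6


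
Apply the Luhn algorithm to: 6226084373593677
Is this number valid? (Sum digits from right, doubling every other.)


Luhn sum = 76
76 mod 10 = 6

Invalid (Luhn sum mod 10 = 6)


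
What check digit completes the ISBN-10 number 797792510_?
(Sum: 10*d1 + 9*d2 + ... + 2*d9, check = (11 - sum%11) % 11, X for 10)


Weighted sum: 343
343 mod 11 = 2

Check digit: 9


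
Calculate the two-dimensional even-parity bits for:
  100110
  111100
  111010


Row parities: 100
Column parities: 100000

Row P: 100, Col P: 100000, Corner: 1


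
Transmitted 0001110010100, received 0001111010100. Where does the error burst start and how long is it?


XOR: 0000001000000

Burst at position 6, length 1


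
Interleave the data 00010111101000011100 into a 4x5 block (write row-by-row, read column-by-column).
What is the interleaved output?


Matrix:
  00010
  11110
  10000
  11100
Read columns: 01110101010111000000

01110101010111000000


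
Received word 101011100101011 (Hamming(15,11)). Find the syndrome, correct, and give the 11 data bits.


Syndrome = 1: error at position 1

Data: 11110101011 (corrected bit 1)


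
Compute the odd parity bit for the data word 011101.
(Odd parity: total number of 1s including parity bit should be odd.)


Number of 1s in data: 4
Parity bit: 1

1


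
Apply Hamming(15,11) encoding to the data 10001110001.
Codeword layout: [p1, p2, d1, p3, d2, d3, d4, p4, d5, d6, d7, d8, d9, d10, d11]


Parity bits: p1=0, p2=0, p3=1, p4=0

001100001110001


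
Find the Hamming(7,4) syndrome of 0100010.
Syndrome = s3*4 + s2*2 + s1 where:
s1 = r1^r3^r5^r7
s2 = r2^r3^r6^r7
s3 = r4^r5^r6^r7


s1=0, s2=0, s3=1

Syndrome = 4 (error at position 4)


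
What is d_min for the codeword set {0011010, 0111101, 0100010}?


Comparing all pairs, minimum distance: 3
Can detect 2 errors, correct 1 errors

3


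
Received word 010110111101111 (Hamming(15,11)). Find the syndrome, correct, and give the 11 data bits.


Syndrome = 15: error at position 15

Data: 01011101110 (corrected bit 15)


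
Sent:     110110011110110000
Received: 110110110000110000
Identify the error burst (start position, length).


XOR: 000000101110000000

Burst at position 6, length 5


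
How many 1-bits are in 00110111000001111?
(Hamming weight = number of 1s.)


Counting 1s in 00110111000001111

9


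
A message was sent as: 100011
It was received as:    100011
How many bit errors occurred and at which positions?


XOR: 000000

0 errors (received matches sent)


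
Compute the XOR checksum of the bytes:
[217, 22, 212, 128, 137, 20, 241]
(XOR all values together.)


XOR chain: 217 ^ 22 ^ 212 ^ 128 ^ 137 ^ 20 ^ 241 = 247

247


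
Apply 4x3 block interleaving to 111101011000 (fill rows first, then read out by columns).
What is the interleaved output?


Matrix:
  111
  101
  011
  000
Read columns: 110010101110

110010101110


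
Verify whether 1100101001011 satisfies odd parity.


Number of 1s: 7

Yes, parity is correct (7 ones)


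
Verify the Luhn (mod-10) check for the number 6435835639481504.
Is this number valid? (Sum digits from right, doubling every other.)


Luhn sum = 77
77 mod 10 = 7

Invalid (Luhn sum mod 10 = 7)


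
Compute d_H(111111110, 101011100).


XOR: 010100010
Count of 1s: 3

3


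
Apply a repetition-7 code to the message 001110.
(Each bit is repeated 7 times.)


Each bit -> 7 copies

000000000000001111111111111111111110000000


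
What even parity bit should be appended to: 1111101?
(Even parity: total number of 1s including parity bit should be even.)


Number of 1s in data: 6
Parity bit: 0

0


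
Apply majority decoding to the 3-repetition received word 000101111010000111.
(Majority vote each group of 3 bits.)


Groups: 000, 101, 111, 010, 000, 111
Majority votes: 011001

011001


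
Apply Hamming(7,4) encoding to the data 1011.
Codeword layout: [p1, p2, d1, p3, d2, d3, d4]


Parity bits: p1=0, p2=1, p3=0

0110011


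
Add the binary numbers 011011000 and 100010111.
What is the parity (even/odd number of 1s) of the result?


011011000 = 216
100010111 = 279
Sum = 495 = 111101111
1s count = 8

even parity (8 ones in 111101111)


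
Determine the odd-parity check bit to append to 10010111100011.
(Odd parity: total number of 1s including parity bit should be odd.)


Number of 1s in data: 8
Parity bit: 1

1


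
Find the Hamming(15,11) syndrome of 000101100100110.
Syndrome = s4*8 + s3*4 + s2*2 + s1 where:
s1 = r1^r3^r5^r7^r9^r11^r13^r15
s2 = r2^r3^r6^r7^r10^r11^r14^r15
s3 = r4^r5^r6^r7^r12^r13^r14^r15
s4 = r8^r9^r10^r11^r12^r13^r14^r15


s1=0, s2=0, s3=1, s4=1

Syndrome = 12 (error at position 12)


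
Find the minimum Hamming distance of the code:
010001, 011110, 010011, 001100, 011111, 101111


Comparing all pairs, minimum distance: 1
Can detect 0 errors, correct 0 errors

1


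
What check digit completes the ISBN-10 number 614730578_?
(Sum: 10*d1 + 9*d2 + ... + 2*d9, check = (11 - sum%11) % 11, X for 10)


Weighted sum: 225
225 mod 11 = 5

Check digit: 6


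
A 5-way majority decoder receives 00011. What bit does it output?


Ones: 2 out of 5
Threshold: 3

0 (2/5 voted 1)


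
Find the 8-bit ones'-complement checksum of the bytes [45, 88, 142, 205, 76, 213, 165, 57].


Sum = 991 mod 256 = 223
Complement = 32

32


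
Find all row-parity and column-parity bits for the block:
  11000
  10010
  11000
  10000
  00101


Row parities: 00010
Column parities: 00111

Row P: 00010, Col P: 00111, Corner: 1


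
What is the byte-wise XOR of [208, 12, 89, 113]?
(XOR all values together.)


XOR chain: 208 ^ 12 ^ 89 ^ 113 = 244

244


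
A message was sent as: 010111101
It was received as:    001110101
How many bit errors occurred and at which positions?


XOR: 011001000

3 error(s) at position(s): 1, 2, 5


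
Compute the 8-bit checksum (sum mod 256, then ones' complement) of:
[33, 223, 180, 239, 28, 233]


Sum = 936 mod 256 = 168
Complement = 87

87


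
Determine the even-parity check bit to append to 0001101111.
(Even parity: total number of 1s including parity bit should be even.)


Number of 1s in data: 6
Parity bit: 0

0


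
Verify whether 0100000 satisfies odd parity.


Number of 1s: 1

Yes, parity is correct (1 ones)


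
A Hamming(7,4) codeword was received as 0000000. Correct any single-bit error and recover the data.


Syndrome = 0: no error detected

Data: 0000 (no errors)


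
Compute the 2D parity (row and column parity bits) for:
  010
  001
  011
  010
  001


Row parities: 11011
Column parities: 011

Row P: 11011, Col P: 011, Corner: 0


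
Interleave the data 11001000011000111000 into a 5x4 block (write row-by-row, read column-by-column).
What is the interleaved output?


Matrix:
  1100
  1000
  0110
  0011
  1000
Read columns: 11001101000011000010

11001101000011000010


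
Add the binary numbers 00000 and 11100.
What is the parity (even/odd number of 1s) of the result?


00000 = 0
11100 = 28
Sum = 28 = 11100
1s count = 3

odd parity (3 ones in 11100)


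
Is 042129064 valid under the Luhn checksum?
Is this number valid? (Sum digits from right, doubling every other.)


Luhn sum = 30
30 mod 10 = 0

Valid (Luhn sum mod 10 = 0)


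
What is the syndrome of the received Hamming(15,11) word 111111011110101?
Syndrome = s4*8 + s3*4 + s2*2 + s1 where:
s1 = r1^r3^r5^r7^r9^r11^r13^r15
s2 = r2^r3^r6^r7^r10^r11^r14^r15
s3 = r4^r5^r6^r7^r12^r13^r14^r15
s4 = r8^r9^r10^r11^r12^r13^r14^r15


s1=1, s2=0, s3=1, s4=0

Syndrome = 5 (error at position 5)


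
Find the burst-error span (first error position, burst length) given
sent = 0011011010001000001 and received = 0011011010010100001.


XOR: 0000000000011100000

Burst at position 11, length 3


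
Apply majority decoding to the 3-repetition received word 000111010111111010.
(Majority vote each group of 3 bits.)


Groups: 000, 111, 010, 111, 111, 010
Majority votes: 010110

010110


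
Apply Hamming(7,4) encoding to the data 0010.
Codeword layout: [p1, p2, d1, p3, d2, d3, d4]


Parity bits: p1=0, p2=1, p3=1

0101010


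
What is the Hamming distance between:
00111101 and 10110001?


XOR: 10001100
Count of 1s: 3

3


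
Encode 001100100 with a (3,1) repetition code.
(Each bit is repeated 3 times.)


Each bit -> 3 copies

000000111111000000111000000


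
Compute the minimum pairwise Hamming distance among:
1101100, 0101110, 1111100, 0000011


Comparing all pairs, minimum distance: 1
Can detect 0 errors, correct 0 errors

1


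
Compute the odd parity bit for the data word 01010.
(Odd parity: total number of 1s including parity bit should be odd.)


Number of 1s in data: 2
Parity bit: 1

1


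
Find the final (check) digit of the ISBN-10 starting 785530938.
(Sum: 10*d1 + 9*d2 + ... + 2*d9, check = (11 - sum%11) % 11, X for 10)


Weighted sum: 296
296 mod 11 = 10

Check digit: 1


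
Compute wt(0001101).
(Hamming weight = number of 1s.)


Counting 1s in 0001101

3


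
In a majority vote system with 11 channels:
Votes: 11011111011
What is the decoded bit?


Ones: 9 out of 11
Threshold: 6

1 (9/11 voted 1)


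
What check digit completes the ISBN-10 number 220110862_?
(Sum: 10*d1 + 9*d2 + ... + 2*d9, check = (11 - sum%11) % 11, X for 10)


Weighted sum: 105
105 mod 11 = 6

Check digit: 5


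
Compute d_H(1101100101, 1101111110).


XOR: 0000011011
Count of 1s: 4

4


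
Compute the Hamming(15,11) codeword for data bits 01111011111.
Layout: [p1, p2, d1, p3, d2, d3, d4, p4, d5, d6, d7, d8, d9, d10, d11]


Parity bits: p1=0, p2=1, p3=1, p4=0

010111101011111


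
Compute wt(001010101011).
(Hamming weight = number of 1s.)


Counting 1s in 001010101011

6


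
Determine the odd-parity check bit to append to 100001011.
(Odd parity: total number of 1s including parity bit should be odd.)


Number of 1s in data: 4
Parity bit: 1

1


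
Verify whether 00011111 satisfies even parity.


Number of 1s: 5

No, parity error (5 ones)


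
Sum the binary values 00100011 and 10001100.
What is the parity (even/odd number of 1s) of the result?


00100011 = 35
10001100 = 140
Sum = 175 = 10101111
1s count = 6

even parity (6 ones in 10101111)


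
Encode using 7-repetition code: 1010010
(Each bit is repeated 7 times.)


Each bit -> 7 copies

1111111000000011111110000000000000011111110000000


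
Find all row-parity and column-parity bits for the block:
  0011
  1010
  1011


Row parities: 001
Column parities: 0010

Row P: 001, Col P: 0010, Corner: 1


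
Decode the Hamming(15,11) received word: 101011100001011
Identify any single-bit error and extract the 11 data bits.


Syndrome = 11: error at position 11

Data: 11110011011 (corrected bit 11)


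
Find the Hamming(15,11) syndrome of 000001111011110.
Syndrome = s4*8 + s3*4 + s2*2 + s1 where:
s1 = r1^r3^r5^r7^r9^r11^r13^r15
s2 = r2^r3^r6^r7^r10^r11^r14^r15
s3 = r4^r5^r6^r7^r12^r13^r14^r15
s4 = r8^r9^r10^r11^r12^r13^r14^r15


s1=0, s2=0, s3=1, s4=0

Syndrome = 4 (error at position 4)


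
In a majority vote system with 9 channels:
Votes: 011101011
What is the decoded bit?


Ones: 6 out of 9
Threshold: 5

1 (6/9 voted 1)


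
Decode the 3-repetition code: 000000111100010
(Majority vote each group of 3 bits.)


Groups: 000, 000, 111, 100, 010
Majority votes: 00100

00100


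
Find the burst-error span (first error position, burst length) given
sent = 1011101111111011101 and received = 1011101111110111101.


XOR: 0000000000001100000

Burst at position 12, length 2


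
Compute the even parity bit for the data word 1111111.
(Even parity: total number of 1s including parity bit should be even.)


Number of 1s in data: 7
Parity bit: 1

1


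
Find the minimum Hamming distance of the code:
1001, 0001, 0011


Comparing all pairs, minimum distance: 1
Can detect 0 errors, correct 0 errors

1


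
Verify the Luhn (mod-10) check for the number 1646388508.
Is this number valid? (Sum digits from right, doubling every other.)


Luhn sum = 56
56 mod 10 = 6

Invalid (Luhn sum mod 10 = 6)


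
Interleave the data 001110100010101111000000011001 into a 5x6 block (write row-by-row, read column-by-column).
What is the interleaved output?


Matrix:
  001110
  100010
  101111
  000000
  011001
Read columns: 011000000110101101001110000101

011000000110101101001110000101


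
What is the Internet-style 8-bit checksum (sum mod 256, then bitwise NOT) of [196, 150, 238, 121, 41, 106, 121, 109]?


Sum = 1082 mod 256 = 58
Complement = 197

197


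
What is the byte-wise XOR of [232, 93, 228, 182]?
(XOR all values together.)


XOR chain: 232 ^ 93 ^ 228 ^ 182 = 231

231


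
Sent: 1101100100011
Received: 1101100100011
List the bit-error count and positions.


XOR: 0000000000000

0 errors (received matches sent)


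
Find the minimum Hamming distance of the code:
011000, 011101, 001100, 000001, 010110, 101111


Comparing all pairs, minimum distance: 2
Can detect 1 errors, correct 0 errors

2


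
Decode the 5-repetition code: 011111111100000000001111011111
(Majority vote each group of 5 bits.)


Groups: 01111, 11111, 00000, 00000, 11110, 11111
Majority votes: 110011

110011


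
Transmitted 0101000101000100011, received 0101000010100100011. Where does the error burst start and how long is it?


XOR: 0000000111100000000

Burst at position 7, length 4


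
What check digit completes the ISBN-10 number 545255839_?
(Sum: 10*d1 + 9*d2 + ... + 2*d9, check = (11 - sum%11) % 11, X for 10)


Weighted sum: 254
254 mod 11 = 1

Check digit: X


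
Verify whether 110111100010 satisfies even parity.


Number of 1s: 7

No, parity error (7 ones)


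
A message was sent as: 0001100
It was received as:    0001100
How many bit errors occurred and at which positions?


XOR: 0000000

0 errors (received matches sent)


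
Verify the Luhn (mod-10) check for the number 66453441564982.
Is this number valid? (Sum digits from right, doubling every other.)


Luhn sum = 74
74 mod 10 = 4

Invalid (Luhn sum mod 10 = 4)


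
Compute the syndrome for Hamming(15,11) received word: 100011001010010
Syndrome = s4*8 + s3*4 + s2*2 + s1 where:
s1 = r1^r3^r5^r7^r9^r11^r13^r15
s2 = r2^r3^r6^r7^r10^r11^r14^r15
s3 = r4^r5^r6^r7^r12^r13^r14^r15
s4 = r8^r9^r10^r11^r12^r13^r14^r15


s1=0, s2=1, s3=1, s4=1

Syndrome = 14 (error at position 14)


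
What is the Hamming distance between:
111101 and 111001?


XOR: 000100
Count of 1s: 1

1


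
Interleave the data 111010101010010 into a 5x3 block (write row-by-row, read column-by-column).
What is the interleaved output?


Matrix:
  111
  010
  101
  010
  010
Read columns: 101001101110100

101001101110100


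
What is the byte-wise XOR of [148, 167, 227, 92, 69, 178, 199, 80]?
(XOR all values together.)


XOR chain: 148 ^ 167 ^ 227 ^ 92 ^ 69 ^ 178 ^ 199 ^ 80 = 236

236


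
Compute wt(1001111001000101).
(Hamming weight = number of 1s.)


Counting 1s in 1001111001000101

8


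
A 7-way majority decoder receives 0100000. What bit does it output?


Ones: 1 out of 7
Threshold: 4

0 (1/7 voted 1)


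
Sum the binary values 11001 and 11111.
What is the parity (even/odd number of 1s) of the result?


11001 = 25
11111 = 31
Sum = 56 = 111000
1s count = 3

odd parity (3 ones in 111000)


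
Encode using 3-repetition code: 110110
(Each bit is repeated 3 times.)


Each bit -> 3 copies

111111000111111000


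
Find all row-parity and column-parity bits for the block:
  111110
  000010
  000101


Row parities: 110
Column parities: 111001

Row P: 110, Col P: 111001, Corner: 0
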